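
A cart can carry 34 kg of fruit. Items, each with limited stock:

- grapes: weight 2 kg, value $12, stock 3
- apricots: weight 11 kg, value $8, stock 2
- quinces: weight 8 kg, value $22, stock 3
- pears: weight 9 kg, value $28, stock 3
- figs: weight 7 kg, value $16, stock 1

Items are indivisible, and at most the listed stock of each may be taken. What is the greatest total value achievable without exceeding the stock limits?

$120

Top feasible selections:
- 3×grapes + 3×pears: weight 33, value 120
- 3×grapes + 1×quinces + 2×pears: weight 32, value 114
- 2×grapes + 3×pears: weight 31, value 108
Best: $120.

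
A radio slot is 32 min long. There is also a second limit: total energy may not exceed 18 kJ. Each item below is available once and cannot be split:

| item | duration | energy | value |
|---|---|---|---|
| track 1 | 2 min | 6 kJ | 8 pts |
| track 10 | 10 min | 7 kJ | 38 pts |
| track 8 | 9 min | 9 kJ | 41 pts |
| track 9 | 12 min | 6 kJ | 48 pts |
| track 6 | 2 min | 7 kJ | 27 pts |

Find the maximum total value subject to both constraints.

Feasible sets respecting both limits:
- track 8+track 9: duration 21, energy 15, value 89
- track 10+track 9: duration 22, energy 13, value 86
- track 10+track 8: duration 19, energy 16, value 79
Best: 89 pts.

89 pts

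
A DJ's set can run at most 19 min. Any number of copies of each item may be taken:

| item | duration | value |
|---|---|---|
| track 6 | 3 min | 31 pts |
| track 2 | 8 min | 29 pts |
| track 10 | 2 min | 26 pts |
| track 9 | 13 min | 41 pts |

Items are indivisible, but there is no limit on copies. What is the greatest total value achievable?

Best value-per-unit is track 10 at 26/2; filling with it alone gives 9×26 = 234.
Optimal mix: 1×track 6 + 8×track 10 → duration 19, value 239.

239 pts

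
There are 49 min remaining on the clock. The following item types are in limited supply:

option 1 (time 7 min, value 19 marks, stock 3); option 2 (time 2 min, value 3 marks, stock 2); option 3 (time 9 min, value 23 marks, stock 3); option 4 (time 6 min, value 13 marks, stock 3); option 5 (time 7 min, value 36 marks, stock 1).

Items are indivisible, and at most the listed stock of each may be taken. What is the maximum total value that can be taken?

143 marks

Top feasible selections:
- 2×option 1 + 3×option 3 + 1×option 5: time 48, value 143
- 3×option 1 + 1×option 2 + 2×option 3 + 1×option 5: time 48, value 142
- 3×option 1 + 1×option 3 + 2×option 4 + 1×option 5: time 49, value 142
Best: 143 marks.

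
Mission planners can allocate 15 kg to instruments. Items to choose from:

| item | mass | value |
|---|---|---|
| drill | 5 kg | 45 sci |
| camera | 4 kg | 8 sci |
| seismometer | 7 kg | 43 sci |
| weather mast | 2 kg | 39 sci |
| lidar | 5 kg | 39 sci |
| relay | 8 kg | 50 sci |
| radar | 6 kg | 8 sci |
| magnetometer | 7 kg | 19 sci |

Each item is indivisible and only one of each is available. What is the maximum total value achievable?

Check high-value combinations within 15 kg:
- drill+weather mast+relay: mass 5+2+8=15, value 45+39+50=134
- weather mast+lidar+relay: mass 2+5+8=15, value 39+39+50=128
- drill+seismometer+weather mast: mass 5+7+2=14, value 45+43+39=127
Best: 134 sci.

134 sci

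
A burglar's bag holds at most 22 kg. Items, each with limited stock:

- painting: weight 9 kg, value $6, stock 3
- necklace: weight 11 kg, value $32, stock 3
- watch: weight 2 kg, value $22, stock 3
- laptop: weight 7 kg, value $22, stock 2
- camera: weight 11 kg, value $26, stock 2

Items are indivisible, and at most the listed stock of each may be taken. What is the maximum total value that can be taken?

Best selections within weight 22 and stock limits:
- 3×watch + 2×laptop: weight 20, value 110
- 1×necklace + 3×watch: weight 17, value 98
- 1×necklace + 2×watch + 1×laptop: weight 22, value 98
- 1×painting + 3×watch + 1×laptop: weight 22, value 94
Best: $110.

$110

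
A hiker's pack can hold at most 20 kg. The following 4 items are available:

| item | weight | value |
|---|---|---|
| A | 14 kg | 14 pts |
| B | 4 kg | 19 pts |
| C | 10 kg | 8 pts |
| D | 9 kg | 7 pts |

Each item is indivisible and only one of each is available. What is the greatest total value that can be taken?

33 pts

Check high-value combinations within 20 kg:
- A+B: weight 14+4=18, value 14+19=33
- B+C: weight 4+10=14, value 19+8=27
- B+D: weight 4+9=13, value 19+7=26
- B: weight 4, value 19
- C+D: weight 10+9=19, value 8+7=15
Best: 33 pts.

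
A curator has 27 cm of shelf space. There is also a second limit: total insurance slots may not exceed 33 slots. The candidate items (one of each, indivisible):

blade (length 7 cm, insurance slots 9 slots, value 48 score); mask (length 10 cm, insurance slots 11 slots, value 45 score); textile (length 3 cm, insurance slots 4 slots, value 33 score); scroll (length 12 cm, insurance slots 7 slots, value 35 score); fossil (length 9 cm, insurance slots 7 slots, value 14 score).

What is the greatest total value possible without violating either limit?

126 score

Feasible sets respecting both limits:
- blade+mask+textile: length 20, insurance slots 24, value 126
- blade+textile+scroll: length 22, insurance slots 20, value 116
- mask+textile+scroll: length 25, insurance slots 22, value 113
Best: 126 score.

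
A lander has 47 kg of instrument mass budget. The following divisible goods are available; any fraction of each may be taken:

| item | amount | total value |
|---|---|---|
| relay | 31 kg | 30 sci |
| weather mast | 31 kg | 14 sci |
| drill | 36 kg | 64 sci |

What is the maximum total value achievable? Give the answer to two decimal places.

74.65

Take in order of value per unit:
- drill (64/36 per unit): all 36 → value 64, running total 64.00
- relay (30/31 per unit): 11 of 31 → value 11×30/31 = 10.6452, running total 74.65
Total 74.65.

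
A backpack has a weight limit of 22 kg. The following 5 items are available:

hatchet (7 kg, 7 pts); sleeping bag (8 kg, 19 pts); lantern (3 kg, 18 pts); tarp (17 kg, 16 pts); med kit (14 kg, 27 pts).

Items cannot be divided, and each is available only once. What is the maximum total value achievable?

This is a 0/1 knapsack; check combinations near the capacity.
- sleeping bag+med kit: weight 8+14=22, value 19+27=46
- lantern+med kit: weight 3+14=17, value 18+27=45
- hatchet+sleeping bag+lantern: weight 7+8+3=18, value 7+19+18=44
Best: 46 pts.

46 pts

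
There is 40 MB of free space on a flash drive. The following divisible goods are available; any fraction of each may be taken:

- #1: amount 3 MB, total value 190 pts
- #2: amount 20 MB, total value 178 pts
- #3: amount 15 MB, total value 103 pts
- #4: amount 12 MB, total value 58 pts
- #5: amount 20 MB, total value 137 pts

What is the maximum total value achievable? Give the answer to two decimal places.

Take in order of value per unit:
- #1 (190/3 per unit): all 3 → value 190, running total 190.00
- #2 (178/20 per unit): all 20 → value 178, running total 368.00
- #3 (103/15 per unit): all 15 → value 103, running total 471.00
- #5 (137/20 per unit): 2 of 20 → value 2×137/20 = 13.7000, running total 484.70
Total 484.70.

484.70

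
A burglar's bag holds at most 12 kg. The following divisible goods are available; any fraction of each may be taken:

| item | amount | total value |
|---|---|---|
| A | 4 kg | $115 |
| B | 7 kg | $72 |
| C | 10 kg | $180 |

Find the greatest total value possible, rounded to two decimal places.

Take in order of value per unit:
- A (115/4 per unit): all 4 → value 115, running total 115.00
- C (180/10 per unit): 8 of 10 → value 8×180/10 = 144.0000, running total 259.00
Total 259.00.

259.00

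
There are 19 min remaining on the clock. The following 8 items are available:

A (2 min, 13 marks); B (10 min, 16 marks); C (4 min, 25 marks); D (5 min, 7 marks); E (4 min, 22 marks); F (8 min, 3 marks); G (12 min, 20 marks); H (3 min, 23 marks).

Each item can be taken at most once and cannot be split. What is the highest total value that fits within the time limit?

90 marks

Check high-value combinations within 19 min:
- A+C+D+E+H: time 2+4+5+4+3=18, value 13+25+7+22+23=90
- A+C+E+H: time 2+4+4+3=13, value 13+25+22+23=83
- C+D+E+H: time 4+5+4+3=16, value 25+7+22+23=77
- A+B+C+H: time 2+10+4+3=19, value 13+16+25+23=77
- A+B+E+H: time 2+10+4+3=19, value 13+16+22+23=74
Best: 90 marks.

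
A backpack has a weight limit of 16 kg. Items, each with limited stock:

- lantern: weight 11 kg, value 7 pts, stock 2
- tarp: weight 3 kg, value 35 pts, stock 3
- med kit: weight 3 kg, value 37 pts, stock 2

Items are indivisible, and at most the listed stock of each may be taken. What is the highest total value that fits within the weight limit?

Best selections within weight 16 and stock limits:
- 3×tarp + 2×med kit: weight 15, value 179
- 2×tarp + 2×med kit: weight 12, value 144
- 3×tarp + 1×med kit: weight 12, value 142
Best: 179 pts.

179 pts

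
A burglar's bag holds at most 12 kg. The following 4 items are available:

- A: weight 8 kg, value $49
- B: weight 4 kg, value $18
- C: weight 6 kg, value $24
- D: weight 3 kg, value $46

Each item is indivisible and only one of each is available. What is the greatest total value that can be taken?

$95

Check high-value combinations within 12 kg:
- A+D: weight 8+3=11, value 49+46=95
- C+D: weight 6+3=9, value 24+46=70
- A+B: weight 8+4=12, value 49+18=67
- B+D: weight 4+3=7, value 18+46=64
- A: weight 8, value 49
Best: $95.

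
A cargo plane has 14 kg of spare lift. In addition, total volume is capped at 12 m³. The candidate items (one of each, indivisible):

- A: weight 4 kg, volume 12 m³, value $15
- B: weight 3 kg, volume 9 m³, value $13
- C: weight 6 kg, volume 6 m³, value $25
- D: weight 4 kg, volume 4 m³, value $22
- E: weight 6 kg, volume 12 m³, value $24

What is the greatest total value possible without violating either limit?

$47

Feasible sets respecting both limits:
- C+D: weight 10, volume 10, value 47
- C: weight 6, volume 6, value 25
- E: weight 6, volume 12, value 24
- D: weight 4, volume 4, value 22
Best: $47.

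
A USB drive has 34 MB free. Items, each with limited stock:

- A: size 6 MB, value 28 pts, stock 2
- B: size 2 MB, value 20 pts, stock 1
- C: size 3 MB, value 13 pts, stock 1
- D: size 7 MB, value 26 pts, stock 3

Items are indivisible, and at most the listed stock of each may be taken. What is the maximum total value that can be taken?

141 pts

Best selections within size 34 and stock limits:
- 2×A + 1×B + 1×C + 2×D: size 31, value 141
- 1×A + 1×B + 1×C + 3×D: size 32, value 139
Best: 141 pts.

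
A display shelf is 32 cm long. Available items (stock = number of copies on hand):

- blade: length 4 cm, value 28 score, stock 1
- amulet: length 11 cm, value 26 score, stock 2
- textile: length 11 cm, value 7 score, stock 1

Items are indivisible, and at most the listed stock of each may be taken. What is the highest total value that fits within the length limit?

80 score

Best selections within length 32 and stock limits:
- 1×blade + 2×amulet: length 26, value 80
- 1×blade + 1×amulet + 1×textile: length 26, value 61
Best: 80 score.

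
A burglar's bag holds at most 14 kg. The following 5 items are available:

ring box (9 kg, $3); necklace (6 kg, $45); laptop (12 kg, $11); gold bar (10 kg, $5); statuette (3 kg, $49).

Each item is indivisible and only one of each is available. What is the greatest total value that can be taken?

$94

This is a 0/1 knapsack; check combinations near the capacity.
- necklace+statuette: weight 6+3=9, value 45+49=94
- gold bar+statuette: weight 10+3=13, value 5+49=54
- ring box+statuette: weight 9+3=12, value 3+49=52
Best: $94.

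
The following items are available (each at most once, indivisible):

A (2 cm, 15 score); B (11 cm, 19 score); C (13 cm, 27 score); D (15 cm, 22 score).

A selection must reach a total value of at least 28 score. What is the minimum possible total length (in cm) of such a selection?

Subsets with value ≥ 28, sorted by total length:
- A+B: length 13, value 34
- A+C: length 15, value 42
- A+D: length 17, value 37
- B+C: length 24, value 46
Minimum length: 13 cm.

13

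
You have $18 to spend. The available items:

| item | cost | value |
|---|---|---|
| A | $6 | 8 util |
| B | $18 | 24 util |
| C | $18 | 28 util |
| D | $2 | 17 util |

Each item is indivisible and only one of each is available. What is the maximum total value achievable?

Check high-value combinations within $18:
- C: cost 18, value 28
- A+D: cost 6+2=8, value 8+17=25
- B: cost 18, value 24
- D: cost 2, value 17
- A: cost 6, value 8
Best: 28 util.

28 util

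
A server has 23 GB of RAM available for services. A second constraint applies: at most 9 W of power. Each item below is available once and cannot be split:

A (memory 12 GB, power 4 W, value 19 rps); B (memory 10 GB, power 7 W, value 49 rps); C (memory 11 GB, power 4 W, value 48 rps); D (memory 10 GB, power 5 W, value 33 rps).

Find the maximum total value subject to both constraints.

Feasible sets respecting both limits:
- C+D: memory 21, power 9, value 81
- A+C: memory 23, power 8, value 67
- A+D: memory 22, power 9, value 52
- B: memory 10, power 7, value 49
Best: 81 rps.

81 rps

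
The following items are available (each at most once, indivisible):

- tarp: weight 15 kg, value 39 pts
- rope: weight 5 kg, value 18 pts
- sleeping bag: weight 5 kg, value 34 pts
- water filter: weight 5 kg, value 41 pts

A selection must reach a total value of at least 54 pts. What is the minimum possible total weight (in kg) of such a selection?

10

Subsets with value ≥ 54, sorted by total weight:
- sleeping bag+water filter: weight 10, value 75
- rope+water filter: weight 10, value 59
- rope+sleeping bag+water filter: weight 15, value 93
- tarp+water filter: weight 20, value 80
Minimum weight: 10 kg.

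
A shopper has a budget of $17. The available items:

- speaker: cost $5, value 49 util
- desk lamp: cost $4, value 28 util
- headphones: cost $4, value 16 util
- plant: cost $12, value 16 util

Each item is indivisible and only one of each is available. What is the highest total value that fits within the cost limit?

Check high-value combinations within $17:
- speaker+desk lamp+headphones: cost 5+4+4=13, value 49+28+16=93
- speaker+desk lamp: cost 5+4=9, value 49+28=77
- speaker+headphones: cost 5+4=9, value 49+16=65
- speaker+plant: cost 5+12=17, value 49+16=65
Best: 93 util.

93 util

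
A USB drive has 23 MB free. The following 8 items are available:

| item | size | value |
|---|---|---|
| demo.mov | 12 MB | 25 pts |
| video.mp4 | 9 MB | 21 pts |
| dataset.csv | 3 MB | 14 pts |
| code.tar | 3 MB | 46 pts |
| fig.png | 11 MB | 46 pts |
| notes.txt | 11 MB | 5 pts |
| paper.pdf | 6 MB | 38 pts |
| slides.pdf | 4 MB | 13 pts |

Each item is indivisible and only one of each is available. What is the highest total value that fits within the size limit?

Check high-value combinations within 23 MB:
- dataset.csv+code.tar+fig.png+paper.pdf: size 3+3+11+6=23, value 14+46+46+38=144
- code.tar+fig.png+paper.pdf: size 3+11+6=20, value 46+46+38=130
- video.mp4+dataset.csv+code.tar+paper.pdf: size 9+3+3+6=21, value 21+14+46+38=119
- dataset.csv+code.tar+fig.png+slides.pdf: size 3+3+11+4=21, value 14+46+46+13=119
- video.mp4+code.tar+paper.pdf+slides.pdf: size 9+3+6+4=22, value 21+46+38+13=118
Best: 144 pts.

144 pts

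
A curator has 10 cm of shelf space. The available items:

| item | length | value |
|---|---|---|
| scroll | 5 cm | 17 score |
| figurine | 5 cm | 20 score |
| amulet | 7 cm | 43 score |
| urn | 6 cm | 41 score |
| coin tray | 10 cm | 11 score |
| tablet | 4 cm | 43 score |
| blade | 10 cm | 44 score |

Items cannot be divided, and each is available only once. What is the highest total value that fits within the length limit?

84 score

Check high-value combinations within 10 cm:
- urn+tablet: length 6+4=10, value 41+43=84
- figurine+tablet: length 5+4=9, value 20+43=63
- scroll+tablet: length 5+4=9, value 17+43=60
- blade: length 10, value 44
Best: 84 score.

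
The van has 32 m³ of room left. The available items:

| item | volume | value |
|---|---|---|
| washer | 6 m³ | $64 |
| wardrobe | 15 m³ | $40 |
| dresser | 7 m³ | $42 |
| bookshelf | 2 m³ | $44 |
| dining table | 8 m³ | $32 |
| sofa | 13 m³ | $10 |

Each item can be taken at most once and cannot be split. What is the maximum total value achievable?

Check high-value combinations within 32 m³:
- washer+wardrobe+dresser+bookshelf: volume 6+15+7+2=30, value 64+40+42+44=190
- washer+dresser+bookshelf+dining table: volume 6+7+2+8=23, value 64+42+44+32=182
- washer+wardrobe+bookshelf+dining table: volume 6+15+2+8=31, value 64+40+44+32=180
- washer+dresser+bookshelf+sofa: volume 6+7+2+13=28, value 64+42+44+10=160
Best: $190.

$190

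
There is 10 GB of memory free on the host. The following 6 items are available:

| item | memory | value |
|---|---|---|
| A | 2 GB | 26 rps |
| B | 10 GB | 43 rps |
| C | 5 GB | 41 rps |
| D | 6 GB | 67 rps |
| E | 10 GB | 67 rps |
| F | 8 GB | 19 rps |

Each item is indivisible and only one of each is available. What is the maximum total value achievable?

Check high-value combinations within 10 GB:
- A+D: memory 2+6=8, value 26+67=93
- D: memory 6, value 67
- A+C: memory 2+5=7, value 26+41=67
- E: memory 10, value 67
- A+F: memory 2+8=10, value 26+19=45
Best: 93 rps.

93 rps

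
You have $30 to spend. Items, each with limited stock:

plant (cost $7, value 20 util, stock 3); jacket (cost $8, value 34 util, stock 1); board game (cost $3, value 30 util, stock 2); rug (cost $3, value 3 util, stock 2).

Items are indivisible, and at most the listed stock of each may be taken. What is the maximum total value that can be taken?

134 util

Best selections within cost 30 and stock limits:
- 2×plant + 1×jacket + 2×board game: cost 28, value 134
- 3×plant + 2×board game + 1×rug: cost 30, value 123
Best: 134 util.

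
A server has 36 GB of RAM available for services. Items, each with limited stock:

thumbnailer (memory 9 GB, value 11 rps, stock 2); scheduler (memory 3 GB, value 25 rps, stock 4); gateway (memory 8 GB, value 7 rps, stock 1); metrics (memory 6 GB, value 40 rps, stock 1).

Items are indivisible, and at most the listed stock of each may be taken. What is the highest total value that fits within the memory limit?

Best selections within memory 36 and stock limits:
- 2×thumbnailer + 4×scheduler + 1×metrics: memory 36, value 162
- 1×thumbnailer + 4×scheduler + 1×gateway + 1×metrics: memory 35, value 158
- 1×thumbnailer + 4×scheduler + 1×metrics: memory 27, value 151
Best: 162 rps.

162 rps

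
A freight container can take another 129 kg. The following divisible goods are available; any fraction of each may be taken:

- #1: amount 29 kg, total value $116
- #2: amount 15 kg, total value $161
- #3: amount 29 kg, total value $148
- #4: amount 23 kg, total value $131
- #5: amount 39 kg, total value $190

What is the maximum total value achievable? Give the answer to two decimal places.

Take in order of value per unit:
- #2 (161/15 per unit): all 15 → value 161, running total 161.00
- #4 (131/23 per unit): all 23 → value 131, running total 292.00
- #3 (148/29 per unit): all 29 → value 148, running total 440.00
- #5 (190/39 per unit): all 39 → value 190, running total 630.00
- #1 (116/29 per unit): 23 of 29 → value 23×116/29 = 92.0000, running total 722.00
Total 722.00.

722.00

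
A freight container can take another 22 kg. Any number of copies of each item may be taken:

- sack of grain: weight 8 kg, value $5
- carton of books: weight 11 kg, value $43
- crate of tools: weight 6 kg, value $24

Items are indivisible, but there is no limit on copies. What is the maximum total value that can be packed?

Best value-per-unit is crate of tools at 24/6; filling with it alone gives 3×24 = 72.
Optimal mix: 2×carton of books → weight 22, value 86.

$86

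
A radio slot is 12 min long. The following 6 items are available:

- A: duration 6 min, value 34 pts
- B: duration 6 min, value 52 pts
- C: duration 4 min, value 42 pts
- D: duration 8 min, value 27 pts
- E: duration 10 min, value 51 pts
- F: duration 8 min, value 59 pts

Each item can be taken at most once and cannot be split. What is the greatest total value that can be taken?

101 pts

Check high-value combinations within 12 min:
- C+F: duration 4+8=12, value 42+59=101
- B+C: duration 6+4=10, value 52+42=94
- A+B: duration 6+6=12, value 34+52=86
- A+C: duration 6+4=10, value 34+42=76
- C+D: duration 4+8=12, value 42+27=69
Best: 101 pts.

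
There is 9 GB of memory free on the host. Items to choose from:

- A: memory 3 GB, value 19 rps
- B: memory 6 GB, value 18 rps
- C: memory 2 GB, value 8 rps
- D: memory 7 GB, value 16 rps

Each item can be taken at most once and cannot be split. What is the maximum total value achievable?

Check high-value combinations within 9 GB:
- A+B: memory 3+6=9, value 19+18=37
- A+C: memory 3+2=5, value 19+8=27
- B+C: memory 6+2=8, value 18+8=26
Best: 37 rps.

37 rps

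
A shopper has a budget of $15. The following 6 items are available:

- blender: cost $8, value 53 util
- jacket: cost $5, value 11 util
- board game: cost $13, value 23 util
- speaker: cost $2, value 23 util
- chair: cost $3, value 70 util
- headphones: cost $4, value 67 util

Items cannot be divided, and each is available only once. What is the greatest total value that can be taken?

190 util

This is a 0/1 knapsack; check combinations near the capacity.
- blender+chair+headphones: cost 8+3+4=15, value 53+70+67=190
- jacket+speaker+chair+headphones: cost 5+2+3+4=14, value 11+23+70+67=171
- speaker+chair+headphones: cost 2+3+4=9, value 23+70+67=160
Best: 190 util.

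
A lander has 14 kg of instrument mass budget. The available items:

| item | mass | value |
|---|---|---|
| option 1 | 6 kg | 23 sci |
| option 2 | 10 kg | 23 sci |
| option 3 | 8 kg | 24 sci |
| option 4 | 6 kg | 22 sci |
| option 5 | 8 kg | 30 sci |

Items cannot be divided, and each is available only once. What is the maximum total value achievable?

Check high-value combinations within 14 kg:
- option 1+option 5: mass 6+8=14, value 23+30=53
- option 4+option 5: mass 6+8=14, value 22+30=52
- option 1+option 3: mass 6+8=14, value 23+24=47
- option 3+option 4: mass 8+6=14, value 24+22=46
Best: 53 sci.

53 sci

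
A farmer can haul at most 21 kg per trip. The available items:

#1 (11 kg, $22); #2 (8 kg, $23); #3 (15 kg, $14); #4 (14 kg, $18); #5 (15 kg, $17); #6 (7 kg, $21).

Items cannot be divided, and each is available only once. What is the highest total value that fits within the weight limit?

This is a 0/1 knapsack; check combinations near the capacity.
- #1+#2: weight 11+8=19, value 22+23=45
- #2+#6: weight 8+7=15, value 23+21=44
- #1+#6: weight 11+7=18, value 22+21=43
Best: $45.

$45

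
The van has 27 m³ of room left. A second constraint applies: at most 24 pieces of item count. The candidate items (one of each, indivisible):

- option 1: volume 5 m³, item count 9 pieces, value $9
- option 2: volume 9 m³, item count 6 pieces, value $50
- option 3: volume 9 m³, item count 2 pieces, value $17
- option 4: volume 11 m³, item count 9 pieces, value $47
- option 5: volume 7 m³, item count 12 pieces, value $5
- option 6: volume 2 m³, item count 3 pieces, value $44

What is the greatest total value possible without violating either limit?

$141

Feasible sets respecting both limits:
- option 2+option 4+option 6: volume 22, item count 18, value 141
- option 1+option 2+option 3+option 6: volume 25, item count 20, value 120
- option 1+option 3+option 4+option 6: volume 27, item count 23, value 117
- option 2+option 3+option 5+option 6: volume 27, item count 23, value 116
Best: $141.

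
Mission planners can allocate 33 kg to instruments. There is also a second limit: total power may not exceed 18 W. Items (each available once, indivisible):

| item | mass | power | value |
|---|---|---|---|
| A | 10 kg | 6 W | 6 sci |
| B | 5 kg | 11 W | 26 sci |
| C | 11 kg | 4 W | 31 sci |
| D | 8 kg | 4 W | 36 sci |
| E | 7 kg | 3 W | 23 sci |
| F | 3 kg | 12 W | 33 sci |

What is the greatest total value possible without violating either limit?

90 sci

Feasible sets respecting both limits:
- C+D+E: mass 26, power 11, value 90
- B+D+E: mass 20, power 18, value 85
- B+C+E: mass 23, power 18, value 80
Best: 90 sci.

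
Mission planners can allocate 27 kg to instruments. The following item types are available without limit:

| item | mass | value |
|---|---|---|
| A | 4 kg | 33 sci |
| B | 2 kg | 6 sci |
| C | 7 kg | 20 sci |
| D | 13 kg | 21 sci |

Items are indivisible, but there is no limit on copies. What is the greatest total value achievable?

Best value-per-unit is A at 33/4; filling with it alone gives 6×33 = 198.
Optimal mix: 6×A + 1×B → mass 26, value 204.

204 sci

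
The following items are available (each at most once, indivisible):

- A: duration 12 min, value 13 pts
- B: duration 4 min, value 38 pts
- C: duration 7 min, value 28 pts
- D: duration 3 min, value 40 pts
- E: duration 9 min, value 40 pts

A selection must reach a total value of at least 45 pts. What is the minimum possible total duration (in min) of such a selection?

7

Subsets with value ≥ 45, sorted by total duration:
- B+D: duration 7, value 78
- C+D: duration 10, value 68
- B+C: duration 11, value 66
- D+E: duration 12, value 80
Minimum duration: 7 min.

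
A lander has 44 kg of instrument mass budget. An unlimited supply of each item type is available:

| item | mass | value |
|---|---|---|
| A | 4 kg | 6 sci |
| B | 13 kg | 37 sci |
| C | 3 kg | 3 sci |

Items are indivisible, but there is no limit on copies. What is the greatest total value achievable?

Best value-per-unit is B at 37/13; filling with it alone gives 3×37 = 111.
Optimal mix: 1×A + 3×B → mass 43, value 117.

117 sci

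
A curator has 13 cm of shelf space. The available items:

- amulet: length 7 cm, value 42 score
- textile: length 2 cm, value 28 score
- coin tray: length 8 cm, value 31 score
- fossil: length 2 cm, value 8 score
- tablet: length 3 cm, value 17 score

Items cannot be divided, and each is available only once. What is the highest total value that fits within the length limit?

87 score

Check high-value combinations within 13 cm:
- amulet+textile+tablet: length 7+2+3=12, value 42+28+17=87
- amulet+textile+fossil: length 7+2+2=11, value 42+28+8=78
- textile+coin tray+tablet: length 2+8+3=13, value 28+31+17=76
- amulet+textile: length 7+2=9, value 42+28=70
- textile+coin tray+fossil: length 2+8+2=12, value 28+31+8=67
Best: 87 score.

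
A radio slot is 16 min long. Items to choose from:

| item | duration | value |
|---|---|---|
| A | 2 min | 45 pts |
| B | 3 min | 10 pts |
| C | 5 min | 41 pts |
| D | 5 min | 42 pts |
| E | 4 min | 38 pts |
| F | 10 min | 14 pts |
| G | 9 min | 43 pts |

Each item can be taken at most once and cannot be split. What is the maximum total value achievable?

166 pts

Check high-value combinations within 16 min:
- A+C+D+E: duration 2+5+5+4=16, value 45+41+42+38=166
- A+B+C+D: duration 2+3+5+5=15, value 45+10+41+42=138
- A+B+D+E: duration 2+3+5+4=14, value 45+10+42+38=135
Best: 166 pts.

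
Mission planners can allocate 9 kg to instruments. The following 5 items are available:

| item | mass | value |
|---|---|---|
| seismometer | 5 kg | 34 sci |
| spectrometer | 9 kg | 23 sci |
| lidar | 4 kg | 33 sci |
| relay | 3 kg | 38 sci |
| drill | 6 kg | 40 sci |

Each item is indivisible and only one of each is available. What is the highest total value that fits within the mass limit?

78 sci

Check high-value combinations within 9 kg:
- relay+drill: mass 3+6=9, value 38+40=78
- seismometer+relay: mass 5+3=8, value 34+38=72
- lidar+relay: mass 4+3=7, value 33+38=71
- seismometer+lidar: mass 5+4=9, value 34+33=67
Best: 78 sci.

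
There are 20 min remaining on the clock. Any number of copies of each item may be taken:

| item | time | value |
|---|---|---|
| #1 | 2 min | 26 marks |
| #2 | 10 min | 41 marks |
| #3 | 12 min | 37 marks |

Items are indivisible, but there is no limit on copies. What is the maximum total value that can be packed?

Best value-per-unit is #1 at 26/2, and filling with it alone uses time 10×2=20. No mix of the others beats 10×26 = 260.

260 marks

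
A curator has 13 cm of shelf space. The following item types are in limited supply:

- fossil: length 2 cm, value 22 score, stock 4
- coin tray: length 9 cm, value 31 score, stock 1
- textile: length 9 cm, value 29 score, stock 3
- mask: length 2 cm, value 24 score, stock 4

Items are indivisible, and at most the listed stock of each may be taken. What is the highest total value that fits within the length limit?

140 score

Best selections within length 13 and stock limits:
- 2×fossil + 4×mask: length 12, value 140
- 3×fossil + 3×mask: length 12, value 138
Best: 140 score.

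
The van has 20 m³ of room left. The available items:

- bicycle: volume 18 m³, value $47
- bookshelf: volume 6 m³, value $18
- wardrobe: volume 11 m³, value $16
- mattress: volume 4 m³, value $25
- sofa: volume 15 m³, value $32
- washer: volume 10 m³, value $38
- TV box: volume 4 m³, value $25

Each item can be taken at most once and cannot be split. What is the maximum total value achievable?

$88

Check high-value combinations within 20 m³:
- mattress+washer+TV box: volume 4+10+4=18, value 25+38+25=88
- bookshelf+mattress+washer: volume 6+4+10=20, value 18+25+38=81
- bookshelf+washer+TV box: volume 6+10+4=20, value 18+38+25=81
Best: $88.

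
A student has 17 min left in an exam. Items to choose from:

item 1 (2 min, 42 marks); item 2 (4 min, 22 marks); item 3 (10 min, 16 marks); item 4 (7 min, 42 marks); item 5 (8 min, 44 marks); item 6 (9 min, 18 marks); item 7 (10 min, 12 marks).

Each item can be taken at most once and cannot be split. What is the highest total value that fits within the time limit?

128 marks

Check high-value combinations within 17 min:
- item 1+item 4+item 5: time 2+7+8=17, value 42+42+44=128
- item 1+item 2+item 5: time 2+4+8=14, value 42+22+44=108
- item 1+item 2+item 4: time 2+4+7=13, value 42+22+42=106
- item 1+item 5: time 2+8=10, value 42+44=86
Best: 128 marks.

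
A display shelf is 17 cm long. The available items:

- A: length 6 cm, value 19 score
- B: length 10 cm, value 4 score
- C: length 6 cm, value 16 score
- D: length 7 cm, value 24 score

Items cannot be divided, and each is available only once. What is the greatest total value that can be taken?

43 score

Check high-value combinations within 17 cm:
- A+D: length 6+7=13, value 19+24=43
- C+D: length 6+7=13, value 16+24=40
- A+C: length 6+6=12, value 19+16=35
- B+D: length 10+7=17, value 4+24=28
- D: length 7, value 24
Best: 43 score.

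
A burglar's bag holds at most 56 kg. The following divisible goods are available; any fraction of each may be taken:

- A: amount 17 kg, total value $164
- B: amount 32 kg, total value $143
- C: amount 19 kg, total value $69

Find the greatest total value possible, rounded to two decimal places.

332.42

Take in order of value per unit:
- A (164/17 per unit): all 17 → value 164, running total 164.00
- B (143/32 per unit): all 32 → value 143, running total 307.00
- C (69/19 per unit): 7 of 19 → value 7×69/19 = 25.4211, running total 332.42
Total 332.42.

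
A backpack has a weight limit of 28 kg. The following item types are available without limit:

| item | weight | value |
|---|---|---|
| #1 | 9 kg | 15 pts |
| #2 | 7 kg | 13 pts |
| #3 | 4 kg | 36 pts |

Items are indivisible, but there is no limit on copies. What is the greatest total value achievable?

Best value-per-unit is #3 at 36/4, and filling with it alone uses weight 7×4=28. No mix of the others beats 7×36 = 252.

252 pts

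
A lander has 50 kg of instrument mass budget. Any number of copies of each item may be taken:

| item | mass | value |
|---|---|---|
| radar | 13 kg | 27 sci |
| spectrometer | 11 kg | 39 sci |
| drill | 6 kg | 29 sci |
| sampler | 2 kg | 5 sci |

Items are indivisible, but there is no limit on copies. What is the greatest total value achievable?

237 sci

Best value-per-unit is drill at 29/6; filling with it alone gives 8×29 = 232.
Optimal mix: 8×drill + 1×sampler → mass 50, value 237.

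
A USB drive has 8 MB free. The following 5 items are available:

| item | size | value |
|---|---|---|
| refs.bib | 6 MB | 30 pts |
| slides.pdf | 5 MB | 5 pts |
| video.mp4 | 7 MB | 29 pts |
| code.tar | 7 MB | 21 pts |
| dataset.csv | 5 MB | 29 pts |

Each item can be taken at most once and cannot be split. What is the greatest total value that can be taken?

This is a 0/1 knapsack; check combinations near the capacity.
- refs.bib: size 6, value 30
- dataset.csv: size 5, value 29
- video.mp4: size 7, value 29
- code.tar: size 7, value 21
- slides.pdf: size 5, value 5
Best: 30 pts.

30 pts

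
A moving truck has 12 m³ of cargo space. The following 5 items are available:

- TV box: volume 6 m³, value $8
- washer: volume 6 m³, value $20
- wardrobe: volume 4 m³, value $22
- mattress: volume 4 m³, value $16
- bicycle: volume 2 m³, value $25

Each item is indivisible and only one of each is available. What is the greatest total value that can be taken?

Check high-value combinations within 12 m³:
- washer+wardrobe+bicycle: volume 6+4+2=12, value 20+22+25=67
- wardrobe+mattress+bicycle: volume 4+4+2=10, value 22+16+25=63
- washer+mattress+bicycle: volume 6+4+2=12, value 20+16+25=61
- TV box+wardrobe+bicycle: volume 6+4+2=12, value 8+22+25=55
Best: $67.

$67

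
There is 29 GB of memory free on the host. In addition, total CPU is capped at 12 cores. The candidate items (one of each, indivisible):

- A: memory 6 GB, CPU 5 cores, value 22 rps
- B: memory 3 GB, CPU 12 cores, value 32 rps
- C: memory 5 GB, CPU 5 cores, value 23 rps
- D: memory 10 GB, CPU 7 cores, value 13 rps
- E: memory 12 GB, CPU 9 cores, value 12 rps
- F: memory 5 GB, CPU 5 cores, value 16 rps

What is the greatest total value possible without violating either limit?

45 rps

Feasible sets respecting both limits:
- A+C: memory 11, CPU 10, value 45
- C+F: memory 10, CPU 10, value 39
- A+F: memory 11, CPU 10, value 38
Best: 45 rps.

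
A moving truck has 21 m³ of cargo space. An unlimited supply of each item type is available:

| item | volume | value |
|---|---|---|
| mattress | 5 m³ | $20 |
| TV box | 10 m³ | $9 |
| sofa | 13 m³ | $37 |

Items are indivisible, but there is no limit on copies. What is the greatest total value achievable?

$80

Best value-per-unit is mattress at 20/5, and filling with it alone uses volume 4×5=20. No mix of the others beats 4×20 = 80.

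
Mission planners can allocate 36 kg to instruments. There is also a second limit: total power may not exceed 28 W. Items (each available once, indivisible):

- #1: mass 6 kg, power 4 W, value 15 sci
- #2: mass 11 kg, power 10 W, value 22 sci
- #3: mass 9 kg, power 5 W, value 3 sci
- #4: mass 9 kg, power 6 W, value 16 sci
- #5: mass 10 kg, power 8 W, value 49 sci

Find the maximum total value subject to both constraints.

Feasible sets respecting both limits:
- #1+#2+#4+#5: mass 36, power 28, value 102
- #1+#2+#3+#5: mass 36, power 27, value 89
- #2+#4+#5: mass 30, power 24, value 87
- #1+#2+#5: mass 27, power 22, value 86
Best: 102 sci.

102 sci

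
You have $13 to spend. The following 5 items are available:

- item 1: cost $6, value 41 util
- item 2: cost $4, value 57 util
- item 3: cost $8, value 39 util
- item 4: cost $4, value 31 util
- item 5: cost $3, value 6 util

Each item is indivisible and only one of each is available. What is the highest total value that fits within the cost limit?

104 util

This is a 0/1 knapsack; check combinations near the capacity.
- item 1+item 2+item 5: cost 6+4+3=13, value 41+57+6=104
- item 1+item 2: cost 6+4=10, value 41+57=98
- item 2+item 3: cost 4+8=12, value 57+39=96
- item 2+item 4+item 5: cost 4+4+3=11, value 57+31+6=94
- item 2+item 4: cost 4+4=8, value 57+31=88
Best: 104 util.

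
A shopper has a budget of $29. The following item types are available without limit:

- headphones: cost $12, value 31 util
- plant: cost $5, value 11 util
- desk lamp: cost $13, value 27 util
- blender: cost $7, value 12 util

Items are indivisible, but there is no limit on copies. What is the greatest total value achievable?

73 util

Best value-per-unit is headphones at 31/12; filling with it alone gives 2×31 = 62.
Optimal mix: 2×headphones + 1×plant → cost 29, value 73.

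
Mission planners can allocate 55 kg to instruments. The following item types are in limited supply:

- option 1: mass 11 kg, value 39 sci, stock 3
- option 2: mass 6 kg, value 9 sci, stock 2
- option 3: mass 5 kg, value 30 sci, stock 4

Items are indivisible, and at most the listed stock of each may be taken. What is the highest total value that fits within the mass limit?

Best selections within mass 55 and stock limits:
- 3×option 1 + 4×option 3: mass 53, value 237
- 2×option 1 + 2×option 2 + 4×option 3: mass 54, value 216
Best: 237 sci.

237 sci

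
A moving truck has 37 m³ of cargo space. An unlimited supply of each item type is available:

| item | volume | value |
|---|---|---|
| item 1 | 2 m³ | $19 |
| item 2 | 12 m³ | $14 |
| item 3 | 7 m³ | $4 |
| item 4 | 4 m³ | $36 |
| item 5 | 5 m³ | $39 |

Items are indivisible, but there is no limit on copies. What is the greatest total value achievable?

Best value-per-unit is item 1 at 19/2; filling with it alone gives 18×19 = 342.
Optimal mix: 16×item 1 + 1×item 5 → volume 37, value 343.

$343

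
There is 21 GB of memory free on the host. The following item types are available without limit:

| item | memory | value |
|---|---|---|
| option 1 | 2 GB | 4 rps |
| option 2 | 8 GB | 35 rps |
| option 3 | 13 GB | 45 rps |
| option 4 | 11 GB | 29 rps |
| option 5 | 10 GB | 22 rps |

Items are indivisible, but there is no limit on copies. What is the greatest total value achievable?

80 rps

Best value-per-unit is option 2 at 35/8; filling with it alone gives 2×35 = 70.
Optimal mix: 1×option 2 + 1×option 3 → memory 21, value 80.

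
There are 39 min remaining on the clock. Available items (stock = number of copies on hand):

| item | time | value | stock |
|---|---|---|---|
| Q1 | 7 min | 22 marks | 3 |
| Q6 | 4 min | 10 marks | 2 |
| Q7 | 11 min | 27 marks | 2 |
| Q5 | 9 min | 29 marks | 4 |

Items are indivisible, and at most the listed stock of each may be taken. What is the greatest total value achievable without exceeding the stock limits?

Top feasible selections:
- 3×Q1 + 2×Q5: time 39, value 124
- 1×Q1 + 1×Q6 + 3×Q5: time 38, value 119
- 4×Q5: time 36, value 116
- 3×Q1 + 2×Q6 + 1×Q5: time 38, value 115
Best: 124 marks.

124 marks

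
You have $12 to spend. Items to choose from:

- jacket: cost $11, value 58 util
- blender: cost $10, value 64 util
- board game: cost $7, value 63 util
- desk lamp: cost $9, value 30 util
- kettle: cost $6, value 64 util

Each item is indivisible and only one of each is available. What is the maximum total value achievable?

64 util

Check high-value combinations within $12:
- kettle: cost 6, value 64
- blender: cost 10, value 64
- board game: cost 7, value 63
- jacket: cost 11, value 58
Best: 64 util.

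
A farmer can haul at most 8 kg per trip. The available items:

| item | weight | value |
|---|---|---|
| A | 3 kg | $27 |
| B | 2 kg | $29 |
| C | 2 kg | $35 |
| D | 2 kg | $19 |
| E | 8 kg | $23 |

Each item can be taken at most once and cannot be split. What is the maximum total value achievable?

$91

Check high-value combinations within 8 kg:
- A+B+C: weight 3+2+2=7, value 27+29+35=91
- B+C+D: weight 2+2+2=6, value 29+35+19=83
- A+C+D: weight 3+2+2=7, value 27+35+19=81
- A+B+D: weight 3+2+2=7, value 27+29+19=75
- B+C: weight 2+2=4, value 29+35=64
Best: $91.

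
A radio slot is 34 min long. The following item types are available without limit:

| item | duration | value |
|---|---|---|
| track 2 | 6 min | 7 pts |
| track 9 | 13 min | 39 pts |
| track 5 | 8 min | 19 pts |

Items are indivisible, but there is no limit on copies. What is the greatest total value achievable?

Best value-per-unit is track 9 at 39/13; filling with it alone gives 2×39 = 78.
Optimal mix: 2×track 9 + 1×track 5 → duration 34, value 97.

97 pts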